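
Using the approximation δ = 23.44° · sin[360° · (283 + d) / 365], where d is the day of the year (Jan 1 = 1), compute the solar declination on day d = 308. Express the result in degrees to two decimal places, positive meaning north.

360 × (283 + 308) / 365 = 582.904°; sin(582.904°) = -0.6808.
δ = 23.44 × -0.6808 = -15.958° ≈ -15.96°.

-15.96°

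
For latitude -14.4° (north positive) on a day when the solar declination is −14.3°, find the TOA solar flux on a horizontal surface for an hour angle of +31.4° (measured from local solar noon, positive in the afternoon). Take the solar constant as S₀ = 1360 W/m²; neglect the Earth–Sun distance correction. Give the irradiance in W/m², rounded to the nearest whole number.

cos θ_z = sin(-14.4°) sin(-14.3°) + cos(-14.4°) cos(-14.3°) cos(31.40°) = 0.0614 + 0.8011 = 0.8625.
Top-of-atmosphere irradiance = S₀ cos θ_z = 1360 × 0.8625 = 1173.00 W/m².

1173 W/m²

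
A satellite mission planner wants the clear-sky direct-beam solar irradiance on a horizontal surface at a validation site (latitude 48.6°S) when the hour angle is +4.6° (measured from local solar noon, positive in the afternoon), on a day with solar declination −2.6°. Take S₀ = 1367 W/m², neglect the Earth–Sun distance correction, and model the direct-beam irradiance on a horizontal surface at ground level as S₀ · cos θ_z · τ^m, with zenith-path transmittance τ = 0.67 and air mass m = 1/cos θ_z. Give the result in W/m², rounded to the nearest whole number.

531 W/m²

With φ = -48.6°, δ = -2.6°, H = 4.60°: sin φ sin δ = 0.0340, cos φ cos δ cos H = 0.6585, so cos θ_z = 0.6925.
Air mass m = 1/cos θ_z = 1/0.6925 = 1.444; τ^m = 0.67^1.444 = 0.5609.
Surface direct beam = 1367 × 0.6925 × 0.5609 = 530.97 W/m².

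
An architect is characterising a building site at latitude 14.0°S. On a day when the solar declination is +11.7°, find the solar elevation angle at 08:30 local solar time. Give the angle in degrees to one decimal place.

32.0°

Hour angle H = 15° × (8.5 − 12) = -52.50°.
cos θ_z = sin φ sin δ + cos φ cos δ cos H = (-0.2419)(0.2028) + (0.9703)(0.9792)(0.6088) = 0.5294.
θ_z = arccos(0.5294) = 58.04°, so the elevation is 90° − 58.04° = 31.96°.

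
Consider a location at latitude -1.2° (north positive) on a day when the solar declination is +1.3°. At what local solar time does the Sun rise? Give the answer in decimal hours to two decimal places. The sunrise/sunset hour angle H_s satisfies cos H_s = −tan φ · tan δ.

The sunset hour angle satisfies cos H_s = −tan φ tan δ = 0.0005, giving H_s = 89.97°.
Sunrise is at 12 − H_s/15 = 12 − 5.998 = 6.002 h local solar time.

6.00 h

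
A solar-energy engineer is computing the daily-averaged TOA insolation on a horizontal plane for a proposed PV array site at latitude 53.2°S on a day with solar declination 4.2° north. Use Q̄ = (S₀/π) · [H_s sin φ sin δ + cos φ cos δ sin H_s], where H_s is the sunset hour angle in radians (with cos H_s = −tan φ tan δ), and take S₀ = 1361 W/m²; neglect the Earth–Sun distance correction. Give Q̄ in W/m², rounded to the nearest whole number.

220 W/m²

The sunset hour angle satisfies cos H_s = −tan φ tan δ = 0.0982, giving H_s = 84.36°. In radians, H_s = 1.4724.
H_s sin φ sin δ = 1.4724 × -0.8007 × 0.0732 = -0.0863.
cos φ cos δ sin H_s = 0.5990 × 0.9973 × 0.9952 = 0.5945.
Q̄ = (1361/π) × (-0.0863 + 0.5945) = 433.22 × 0.5082 = 220.16 W/m².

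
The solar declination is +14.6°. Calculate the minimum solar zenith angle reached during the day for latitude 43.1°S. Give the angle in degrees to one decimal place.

At local solar noon the hour angle is zero, so the zenith angle is |φ − δ| = |-43.1° − (14.6°)| = 57.7°.

57.7°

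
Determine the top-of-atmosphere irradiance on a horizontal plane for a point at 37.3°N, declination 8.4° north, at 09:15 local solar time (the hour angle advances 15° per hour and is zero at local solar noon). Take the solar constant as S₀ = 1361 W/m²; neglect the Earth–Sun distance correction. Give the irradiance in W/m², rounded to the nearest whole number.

Hour angle H = 15° × (9.25 − 12) = -41.25°.
cos θ_z = sin φ sin δ + cos φ cos δ cos H = (0.6060)(0.1461) + (0.7955)(0.9893)(0.7518) = 0.6802.
Top-of-atmosphere irradiance = S₀ cos θ_z = 1361 × 0.6802 = 925.75 W/m².

926 W/m²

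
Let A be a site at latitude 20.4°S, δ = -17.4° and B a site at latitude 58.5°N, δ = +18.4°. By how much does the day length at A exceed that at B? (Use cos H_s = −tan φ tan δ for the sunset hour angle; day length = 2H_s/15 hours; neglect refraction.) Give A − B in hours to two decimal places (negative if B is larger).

A: H_s = arccos(−tan -20.4° · tan -17.4°) = 96.69°, so 2H_s/15 = 12.8920 h.
B: H_s = arccos(−tan 58.5° · tan 18.4°) = 122.88°, so 2H_s/15 = 16.3840 h.
A − B = 12.8920 − 16.3840 = -3.4920 h.

-3.49 h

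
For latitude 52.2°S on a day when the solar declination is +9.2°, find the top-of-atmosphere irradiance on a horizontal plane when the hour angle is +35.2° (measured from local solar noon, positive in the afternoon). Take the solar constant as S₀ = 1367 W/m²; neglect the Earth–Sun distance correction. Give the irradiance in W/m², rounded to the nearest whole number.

With φ = -52.2°, δ = 9.2°, H = 35.20°: sin φ sin δ = -0.1263, cos φ cos δ cos H = 0.4944, so cos θ_z = 0.3681.
Top-of-atmosphere irradiance = S₀ cos θ_z = 1367 × 0.3681 = 503.19 W/m².

503 W/m²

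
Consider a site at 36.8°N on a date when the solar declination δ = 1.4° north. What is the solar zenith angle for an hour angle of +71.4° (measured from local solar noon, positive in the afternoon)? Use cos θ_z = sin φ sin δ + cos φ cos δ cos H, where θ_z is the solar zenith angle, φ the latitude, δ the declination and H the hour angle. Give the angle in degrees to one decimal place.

With φ = 36.8°, δ = 1.4°, H = 71.40°: sin φ sin δ = 0.0146, cos φ cos δ cos H = 0.2553, so cos θ_z = 0.2699.
θ_z = arccos(0.2699) = 74.34°.

74.3°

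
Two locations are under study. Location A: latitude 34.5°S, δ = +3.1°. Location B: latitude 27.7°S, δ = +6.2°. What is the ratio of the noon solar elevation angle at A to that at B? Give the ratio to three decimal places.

A: 90° − |-34.5 − (3.1)| = 52.40°.
B: 90° − |-27.7 − (6.2)| = 56.10°.
Ratio A/B = 52.4000 / 56.1000 = 0.9340.

0.934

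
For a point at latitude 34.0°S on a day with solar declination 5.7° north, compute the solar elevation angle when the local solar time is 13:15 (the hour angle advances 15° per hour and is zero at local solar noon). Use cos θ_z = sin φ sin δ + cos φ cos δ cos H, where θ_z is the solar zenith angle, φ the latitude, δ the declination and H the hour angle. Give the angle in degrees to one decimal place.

Hour angle H = 15° × (13.25 − 12) = 18.75°.
cos θ_z = sin φ sin δ + cos φ cos δ cos H = (-0.5592)(0.0993) + (0.8290)(0.9951)(0.9469) = 0.7256.
θ_z = arccos(0.7256) = 43.48°, so the elevation is 90° − 43.48° = 46.52°.

46.5°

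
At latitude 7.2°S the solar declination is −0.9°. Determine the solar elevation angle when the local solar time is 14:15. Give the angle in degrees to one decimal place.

Hour angle H = 15° × (14.25 − 12) = 33.75°.
With φ = -7.2°, δ = -0.9°, H = 33.75°: sin φ sin δ = 0.0020, cos φ cos δ cos H = 0.8248, so cos θ_z = 0.8268.
θ_z = arccos(0.8268) = 34.23°, so the elevation is 90° − 34.23° = 55.77°.

55.8°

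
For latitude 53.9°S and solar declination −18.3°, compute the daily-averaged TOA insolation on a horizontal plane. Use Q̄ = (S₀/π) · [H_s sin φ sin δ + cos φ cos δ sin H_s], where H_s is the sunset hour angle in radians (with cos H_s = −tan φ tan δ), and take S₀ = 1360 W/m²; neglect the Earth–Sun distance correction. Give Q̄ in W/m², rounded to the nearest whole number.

440 W/m²

The sunset hour angle satisfies cos H_s = −tan φ tan δ = -0.4535, giving H_s = 116.97°. In radians, H_s = 2.0415.
H_s sin φ sin δ = 2.0415 × -0.8080 × -0.3140 = 0.5180.
cos φ cos δ sin H_s = 0.5892 × 0.9494 × 0.8912 = 0.4985.
Q̄ = (1360/π) × (0.5180 + 0.4985) = 432.90 × 1.0165 = 440.04 W/m².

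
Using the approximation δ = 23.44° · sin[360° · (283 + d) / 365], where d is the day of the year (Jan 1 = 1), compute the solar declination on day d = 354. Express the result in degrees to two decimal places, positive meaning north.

360 × (283 + 354) / 365 = 628.274°; sin(628.274°) = -0.9995.
δ = 23.44 × -0.9995 = -23.428° ≈ -23.43°.

-23.43°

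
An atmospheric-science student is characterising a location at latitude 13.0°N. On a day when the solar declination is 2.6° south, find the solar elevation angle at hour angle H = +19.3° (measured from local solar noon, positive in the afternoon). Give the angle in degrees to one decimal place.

65.3°

cos θ_z = sin φ sin δ + cos φ cos δ cos H = (0.2250)(-0.0454) + (0.9744)(0.9990)(0.9438) = 0.9085.
θ_z = arccos(0.9085) = 24.70°, so the elevation is 90° − 24.70° = 65.30°.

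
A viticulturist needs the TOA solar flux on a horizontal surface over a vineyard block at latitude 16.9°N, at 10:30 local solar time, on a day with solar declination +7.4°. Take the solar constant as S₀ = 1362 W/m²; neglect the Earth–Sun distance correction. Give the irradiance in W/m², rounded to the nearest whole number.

1245 W/m²

Hour angle H = 15° × (10.5 − 12) = -22.50°.
cos θ_z = sin(16.9°) sin(7.4°) + cos(16.9°) cos(7.4°) cos(-22.50°) = 0.0374 + 0.8766 = 0.9140.
Top-of-atmosphere irradiance = S₀ cos θ_z = 1362 × 0.9140 = 1244.87 W/m².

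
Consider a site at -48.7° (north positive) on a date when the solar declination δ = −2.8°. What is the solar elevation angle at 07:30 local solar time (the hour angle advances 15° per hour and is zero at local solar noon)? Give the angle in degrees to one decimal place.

Hour angle H = 15° × (7.5 − 12) = -67.50°.
cos θ_z = sin φ sin δ + cos φ cos δ cos H = (-0.7513)(-0.0488) + (0.6600)(0.9988)(0.3827) = 0.2889.
θ_z = arccos(0.2889) = 73.21°, so the elevation is 90° − 73.21° = 16.79°.

16.8°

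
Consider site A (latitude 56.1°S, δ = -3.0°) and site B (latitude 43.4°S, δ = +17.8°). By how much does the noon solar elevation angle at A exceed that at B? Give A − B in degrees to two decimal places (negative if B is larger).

+8.10°

A: 90° − |-56.1 − (-3.0)| = 36.90°.
B: 90° − |-43.4 − (17.8)| = 28.80°.
A − B = 36.90 − 28.80 = 8.10°.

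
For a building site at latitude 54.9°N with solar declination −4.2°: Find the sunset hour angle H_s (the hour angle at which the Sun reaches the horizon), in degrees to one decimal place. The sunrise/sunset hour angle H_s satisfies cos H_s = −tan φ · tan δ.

cos H_s = −tan(54.9°) · tan(-4.2°) = 0.1045, so H_s = arccos(0.1045) = 84.00°.

84.0°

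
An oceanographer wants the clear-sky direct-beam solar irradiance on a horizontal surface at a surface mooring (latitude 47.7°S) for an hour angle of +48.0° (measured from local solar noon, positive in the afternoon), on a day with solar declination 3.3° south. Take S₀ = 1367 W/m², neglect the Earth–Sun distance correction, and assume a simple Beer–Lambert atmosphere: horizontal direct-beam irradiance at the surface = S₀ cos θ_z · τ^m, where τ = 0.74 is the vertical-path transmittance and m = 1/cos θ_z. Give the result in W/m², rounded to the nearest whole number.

cos θ_z = sin(-47.7°) sin(-3.3°) + cos(-47.7°) cos(-3.3°) cos(48.00°) = 0.0426 + 0.4496 = 0.4922.
Air mass m = 1/cos θ_z = 1/0.4922 = 2.032; τ^m = 0.74^2.032 = 0.5423.
Surface direct beam = 1367 × 0.4922 × 0.5423 = 364.88 W/m².

365 W/m²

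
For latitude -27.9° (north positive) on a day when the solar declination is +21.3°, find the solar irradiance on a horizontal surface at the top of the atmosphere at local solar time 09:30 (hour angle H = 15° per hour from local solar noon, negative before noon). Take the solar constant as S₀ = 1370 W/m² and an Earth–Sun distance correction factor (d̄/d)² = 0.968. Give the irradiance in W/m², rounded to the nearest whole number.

641 W/m²

Hour angle H = 15° × (9.5 − 12) = -37.50°.
cos θ_z = sin(-27.9°) sin(21.3°) + cos(-27.9°) cos(21.3°) cos(-37.50°) = -0.1700 + 0.6532 = 0.4832.
Top-of-atmosphere irradiance = S₀ (d̄/d)² cos θ_z = 1370 × 0.968 × 0.4832 = 640.80 W/m².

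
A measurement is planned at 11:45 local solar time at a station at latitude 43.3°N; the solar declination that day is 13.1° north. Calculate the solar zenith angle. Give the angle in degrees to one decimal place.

Hour angle H = 15° × (11.75 − 12) = -3.75°.
cos θ_z = sin φ sin δ + cos φ cos δ cos H = (0.6858)(0.2267) + (0.7278)(0.9740)(0.9979) = 0.8629.
θ_z = arccos(0.8629) = 30.36°.

30.4°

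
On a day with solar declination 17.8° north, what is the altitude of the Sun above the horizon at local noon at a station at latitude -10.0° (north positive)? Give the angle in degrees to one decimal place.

At local solar noon the hour angle is zero, so the elevation is 90° − |φ − δ| = 90° − |-10.0° − (17.8°)| = 90° − 27.8° = 62.2°.

62.2°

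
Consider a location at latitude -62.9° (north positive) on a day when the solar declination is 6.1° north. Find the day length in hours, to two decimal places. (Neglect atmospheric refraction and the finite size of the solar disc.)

10.39 hours

The sunset hour angle satisfies cos H_s = −tan φ tan δ = 0.2088, giving H_s = 77.95°.
Day length = 2 H_s / 15° h⁻¹ = 155.90° / 15 = 10.393 h.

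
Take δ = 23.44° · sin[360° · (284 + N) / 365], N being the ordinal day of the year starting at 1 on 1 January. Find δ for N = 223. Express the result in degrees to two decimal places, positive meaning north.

360 × (284 + 223) / 365 = 500.055°; sin(500.055°) = 0.6421.
δ = 23.44 × 0.6421 = 15.051° ≈ +15.05°.

+15.05°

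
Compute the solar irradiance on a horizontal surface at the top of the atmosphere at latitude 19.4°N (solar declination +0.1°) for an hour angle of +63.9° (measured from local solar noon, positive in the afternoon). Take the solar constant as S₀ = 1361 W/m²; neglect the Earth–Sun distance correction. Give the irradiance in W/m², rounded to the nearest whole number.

566 W/m²

cos θ_z = sin(19.4°) sin(0.1°) + cos(19.4°) cos(0.1°) cos(63.90°) = 0.0006 + 0.4150 = 0.4156.
Top-of-atmosphere irradiance = S₀ cos θ_z = 1361 × 0.4156 = 565.63 W/m².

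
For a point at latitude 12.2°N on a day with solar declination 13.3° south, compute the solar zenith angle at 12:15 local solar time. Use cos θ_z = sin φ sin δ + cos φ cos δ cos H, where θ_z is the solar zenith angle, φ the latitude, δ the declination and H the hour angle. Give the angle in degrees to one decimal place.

Hour angle H = 15° × (12.25 − 12) = 3.75°.
cos θ_z = sin φ sin δ + cos φ cos δ cos H = (0.2113)(-0.2300) + (0.9774)(0.9732)(0.9979) = 0.9006.
θ_z = arccos(0.9006) = 25.76°.

25.8°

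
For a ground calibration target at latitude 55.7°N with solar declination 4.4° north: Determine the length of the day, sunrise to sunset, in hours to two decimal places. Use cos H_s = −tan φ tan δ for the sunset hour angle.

−tan φ tan δ = −(1.4659)(0.0769) = -0.1127; H_s = arccos(-0.1127) = 96.47°.
Day length = 2 H_s / 15° h⁻¹ = 192.94° / 15 = 12.863 h.

12.86 hours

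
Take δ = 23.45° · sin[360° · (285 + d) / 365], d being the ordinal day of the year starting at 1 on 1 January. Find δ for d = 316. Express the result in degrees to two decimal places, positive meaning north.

360 × (285 + 316) / 365 = 592.767°; sin(592.767°) = -0.7962.
δ = 23.45 × -0.7962 = -18.671° ≈ -18.67°.

-18.67°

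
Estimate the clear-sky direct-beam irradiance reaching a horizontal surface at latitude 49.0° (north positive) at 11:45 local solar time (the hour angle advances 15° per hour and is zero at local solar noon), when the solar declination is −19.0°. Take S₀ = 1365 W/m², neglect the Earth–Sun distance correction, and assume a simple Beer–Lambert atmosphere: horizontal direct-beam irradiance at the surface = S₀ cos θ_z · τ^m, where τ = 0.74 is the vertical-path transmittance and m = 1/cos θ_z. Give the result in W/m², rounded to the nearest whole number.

Hour angle H = 15° × (11.75 − 12) = -3.75°.
With φ = 49.0°, δ = -19.0°, H = -3.75°: sin φ sin δ = -0.2457, cos φ cos δ cos H = 0.6190, so cos θ_z = 0.3733.
Air mass m = 1/cos θ_z = 1/0.3733 = 2.679; τ^m = 0.74^2.679 = 0.4463.
Surface direct beam = 1365 × 0.3733 × 0.4463 = 227.41 W/m².

227 W/m²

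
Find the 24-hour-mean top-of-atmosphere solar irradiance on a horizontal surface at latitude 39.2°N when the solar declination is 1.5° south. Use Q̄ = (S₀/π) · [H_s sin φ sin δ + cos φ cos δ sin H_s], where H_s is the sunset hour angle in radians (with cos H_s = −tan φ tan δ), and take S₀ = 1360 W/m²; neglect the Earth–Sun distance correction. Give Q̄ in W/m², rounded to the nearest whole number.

324 W/m²

−tan φ tan δ = −(0.8156)(-0.0262) = 0.0214; H_s = arccos(0.0214) = 88.77°. In radians, H_s = 1.5493.
H_s sin φ sin δ = 1.5493 × 0.6320 × -0.0262 = -0.0257.
cos φ cos δ sin H_s = 0.7749 × 0.9997 × 0.9998 = 0.7745.
Q̄ = (1360/π) × (-0.0257 + 0.7745) = 432.90 × 0.7488 = 324.16 W/m².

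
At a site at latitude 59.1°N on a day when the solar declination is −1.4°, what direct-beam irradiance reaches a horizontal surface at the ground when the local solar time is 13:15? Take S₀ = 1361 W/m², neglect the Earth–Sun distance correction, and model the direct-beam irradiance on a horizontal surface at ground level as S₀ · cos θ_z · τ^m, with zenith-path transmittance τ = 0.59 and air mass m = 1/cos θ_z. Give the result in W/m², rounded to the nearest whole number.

Hour angle H = 15° × (13.25 − 12) = 18.75°.
With φ = 59.1°, δ = -1.4°, H = 18.75°: sin φ sin δ = -0.0210, cos φ cos δ cos H = 0.4861, so cos θ_z = 0.4651.
Air mass m = 1/cos θ_z = 1/0.4651 = 2.150; τ^m = 0.59^2.150 = 0.3216.
Surface direct beam = 1361 × 0.4651 × 0.3216 = 203.57 W/m².

204 W/m²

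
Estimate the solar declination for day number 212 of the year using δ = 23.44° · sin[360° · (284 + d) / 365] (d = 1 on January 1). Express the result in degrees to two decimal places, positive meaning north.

+18.16°

360 × (284 + 212) / 365 = 489.205°; sin(489.205°) = 0.7749.
δ = 23.44 × 0.7749 = 18.164° ≈ +18.16°.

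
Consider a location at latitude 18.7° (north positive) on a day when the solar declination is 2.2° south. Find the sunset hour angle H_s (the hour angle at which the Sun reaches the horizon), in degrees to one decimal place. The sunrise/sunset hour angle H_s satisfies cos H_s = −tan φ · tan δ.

89.3°

The sunset hour angle satisfies cos H_s = −tan φ tan δ = 0.0130, giving H_s = 89.26°.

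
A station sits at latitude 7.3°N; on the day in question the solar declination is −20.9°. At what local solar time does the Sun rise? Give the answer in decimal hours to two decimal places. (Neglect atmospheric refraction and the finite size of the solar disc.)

6.19 h

−tan φ tan δ = −(0.1281)(-0.3819) = 0.0489; H_s = arccos(0.0489) = 87.20°.
Sunrise is at 12 − H_s/15 = 12 − 5.813 = 6.187 h local solar time.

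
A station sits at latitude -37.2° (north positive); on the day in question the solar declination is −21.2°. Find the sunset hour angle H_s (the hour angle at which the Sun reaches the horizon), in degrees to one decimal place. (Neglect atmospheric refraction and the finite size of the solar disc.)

107.1°

cos H_s = −tan(-37.2°) · tan(-21.2°) = -0.2944, so H_s = arccos(-0.2944) = 107.12°.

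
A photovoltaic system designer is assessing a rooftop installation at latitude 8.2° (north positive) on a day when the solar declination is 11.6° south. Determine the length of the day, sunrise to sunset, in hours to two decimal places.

11.77 hours

−tan φ tan δ = −(0.1441)(-0.2053) = 0.0296; H_s = arccos(0.0296) = 88.30°.
Day length = 2 H_s / 15° h⁻¹ = 176.60° / 15 = 11.773 h.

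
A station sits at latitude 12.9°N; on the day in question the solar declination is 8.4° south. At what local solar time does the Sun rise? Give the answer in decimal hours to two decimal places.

6.13 h

cos H_s = −tan(12.9°) · tan(-8.4°) = 0.0338, so H_s = arccos(0.0338) = 88.06°.
Sunrise is at 12 − H_s/15 = 12 − 5.871 = 6.129 h local solar time.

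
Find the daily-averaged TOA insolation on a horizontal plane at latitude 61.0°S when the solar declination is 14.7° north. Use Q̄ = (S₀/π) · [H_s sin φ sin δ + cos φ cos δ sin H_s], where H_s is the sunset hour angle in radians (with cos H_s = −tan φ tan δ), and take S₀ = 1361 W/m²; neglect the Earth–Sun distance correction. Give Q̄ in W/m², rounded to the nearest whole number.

75 W/m²

−tan φ tan δ = −(-1.8040)(0.2623) = 0.4732; H_s = arccos(0.4732) = 61.76°. In radians, H_s = 1.0779.
H_s sin φ sin δ = 1.0779 × -0.8746 × 0.2538 = -0.2393.
cos φ cos δ sin H_s = 0.4848 × 0.9673 × 0.8810 = 0.4131.
Q̄ = (1361/π) × (-0.2393 + 0.4131) = 433.22 × 0.1738 = 75.29 W/m².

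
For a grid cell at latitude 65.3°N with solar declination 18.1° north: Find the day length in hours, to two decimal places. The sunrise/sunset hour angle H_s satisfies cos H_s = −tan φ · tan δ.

18.04 hours

−tan φ tan δ = −(2.1742)(0.3269) = -0.7107; H_s = arccos(-0.7107) = 135.29°.
Day length = 2 H_s / 15° h⁻¹ = 270.58° / 15 = 18.039 h.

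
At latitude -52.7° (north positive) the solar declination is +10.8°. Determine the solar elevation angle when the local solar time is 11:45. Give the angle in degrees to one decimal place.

26.4°

Hour angle H = 15° × (11.75 − 12) = -3.75°.
cos θ_z = sin(-52.7°) sin(10.8°) + cos(-52.7°) cos(10.8°) cos(-3.75°) = -0.1491 + 0.5940 = 0.4449.
θ_z = arccos(0.4449) = 63.58°, so the elevation is 90° − 63.58° = 26.42°.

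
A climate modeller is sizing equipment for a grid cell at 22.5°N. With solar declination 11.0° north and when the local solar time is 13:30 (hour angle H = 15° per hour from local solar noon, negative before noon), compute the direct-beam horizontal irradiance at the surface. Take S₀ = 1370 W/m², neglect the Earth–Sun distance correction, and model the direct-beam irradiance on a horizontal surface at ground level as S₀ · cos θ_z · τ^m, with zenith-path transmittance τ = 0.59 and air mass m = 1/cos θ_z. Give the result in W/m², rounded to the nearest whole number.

699 W/m²

Hour angle H = 15° × (13.5 − 12) = 22.50°.
cos θ_z = sin(22.5°) sin(11.0°) + cos(22.5°) cos(11.0°) cos(22.50°) = 0.0730 + 0.8379 = 0.9109.
Air mass m = 1/cos θ_z = 1/0.9109 = 1.098; τ^m = 0.59^1.098 = 0.5603.
Surface direct beam = 1370 × 0.9109 × 0.5603 = 699.22 W/m².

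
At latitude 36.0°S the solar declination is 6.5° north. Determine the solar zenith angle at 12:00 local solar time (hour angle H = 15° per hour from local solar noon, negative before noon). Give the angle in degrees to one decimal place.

42.5°

Hour angle H = 15° × (12 − 12) = 0.00°.
cos θ_z = sin(-36.0°) sin(6.5°) + cos(-36.0°) cos(6.5°) cos(0.00°) = -0.0665 + 0.8038 = 0.7373.
θ_z = arccos(0.7373) = 42.50°.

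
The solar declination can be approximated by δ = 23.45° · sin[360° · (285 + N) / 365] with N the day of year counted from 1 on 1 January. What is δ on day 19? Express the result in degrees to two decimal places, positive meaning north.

360 × (285 + 19) / 365 = 299.836°; sin(299.836°) = -0.8675.
δ = 23.45 × -0.8675 = -20.343° ≈ -20.34°.

-20.34°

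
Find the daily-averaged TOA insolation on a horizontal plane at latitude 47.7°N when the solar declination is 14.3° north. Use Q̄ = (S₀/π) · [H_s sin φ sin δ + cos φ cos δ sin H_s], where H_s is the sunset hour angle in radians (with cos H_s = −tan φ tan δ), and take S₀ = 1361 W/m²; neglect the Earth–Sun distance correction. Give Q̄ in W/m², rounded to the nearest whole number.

−tan φ tan δ = −(1.0990)(0.2549) = -0.2801; H_s = arccos(-0.2801) = 106.27°. In radians, H_s = 1.8548.
H_s sin φ sin δ = 1.8548 × 0.7396 × 0.2470 = 0.3388.
cos φ cos δ sin H_s = 0.6730 × 0.9690 × 0.9599 = 0.6260.
Q̄ = (1361/π) × (0.3388 + 0.6260) = 433.22 × 0.9648 = 417.97 W/m².

418 W/m²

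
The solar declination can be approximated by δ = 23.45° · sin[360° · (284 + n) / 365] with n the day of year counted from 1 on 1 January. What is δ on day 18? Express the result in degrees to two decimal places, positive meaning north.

360 × (284 + 18) / 365 = 297.863°; sin(297.863°) = -0.8841.
δ = 23.45 × -0.8841 = -20.732° ≈ -20.73°.

-20.73°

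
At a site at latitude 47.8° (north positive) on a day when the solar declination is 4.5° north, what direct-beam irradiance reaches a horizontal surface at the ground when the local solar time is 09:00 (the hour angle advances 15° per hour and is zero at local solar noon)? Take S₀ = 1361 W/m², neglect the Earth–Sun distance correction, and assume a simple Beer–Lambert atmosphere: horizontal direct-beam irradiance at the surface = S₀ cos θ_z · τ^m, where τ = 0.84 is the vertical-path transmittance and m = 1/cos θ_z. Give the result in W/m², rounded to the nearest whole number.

521 W/m²

Hour angle H = 15° × (9 − 12) = -45.00°.
cos θ_z = sin(47.8°) sin(4.5°) + cos(47.8°) cos(4.5°) cos(-45.00°) = 0.0581 + 0.4735 = 0.5316.
Air mass m = 1/cos θ_z = 1/0.5316 = 1.881; τ^m = 0.84^1.881 = 0.7204.
Surface direct beam = 1361 × 0.5316 × 0.7204 = 521.21 W/m².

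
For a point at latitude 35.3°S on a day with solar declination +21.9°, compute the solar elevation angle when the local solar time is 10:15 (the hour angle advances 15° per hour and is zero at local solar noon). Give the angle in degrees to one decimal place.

Hour angle H = 15° × (10.25 − 12) = -26.25°.
With φ = -35.3°, δ = 21.9°, H = -26.25°: sin φ sin δ = -0.2155, cos φ cos δ cos H = 0.6791, so cos θ_z = 0.4636.
θ_z = arccos(0.4636) = 62.38°, so the elevation is 90° − 62.38° = 27.62°.

27.6°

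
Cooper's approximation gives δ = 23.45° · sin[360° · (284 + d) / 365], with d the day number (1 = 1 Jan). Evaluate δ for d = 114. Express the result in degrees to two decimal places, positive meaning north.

360 × (284 + 114) / 365 = 392.548°; sin(392.548°) = 0.5380.
δ = 23.45 × 0.5380 = 12.616° ≈ +12.62°.

+12.62°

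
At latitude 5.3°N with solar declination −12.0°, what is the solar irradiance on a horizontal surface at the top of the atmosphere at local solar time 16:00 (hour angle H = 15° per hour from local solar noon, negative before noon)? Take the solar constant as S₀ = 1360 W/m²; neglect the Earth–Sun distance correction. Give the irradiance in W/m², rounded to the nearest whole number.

636 W/m²

Hour angle H = 15° × (16 − 12) = 60.00°.
cos θ_z = sin(5.3°) sin(-12.0°) + cos(5.3°) cos(-12.0°) cos(60.00°) = -0.0192 + 0.4870 = 0.4678.
Top-of-atmosphere irradiance = S₀ cos θ_z = 1360 × 0.4678 = 636.21 W/m².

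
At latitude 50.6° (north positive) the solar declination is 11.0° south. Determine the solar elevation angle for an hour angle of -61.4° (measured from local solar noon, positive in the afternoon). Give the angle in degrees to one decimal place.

With φ = 50.6°, δ = -11.0°, H = -61.40°: sin φ sin δ = -0.1474, cos φ cos δ cos H = 0.2983, so cos θ_z = 0.1509.
θ_z = arccos(0.1509) = 81.32°, so the elevation is 90° − 81.32° = 8.68°.

8.7°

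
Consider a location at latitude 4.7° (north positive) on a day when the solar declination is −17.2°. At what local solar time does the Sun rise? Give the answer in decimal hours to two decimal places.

6.10 h

The sunset hour angle satisfies cos H_s = −tan φ tan δ = 0.0254, giving H_s = 88.54°.
Sunrise is at 12 − H_s/15 = 12 − 5.903 = 6.097 h local solar time.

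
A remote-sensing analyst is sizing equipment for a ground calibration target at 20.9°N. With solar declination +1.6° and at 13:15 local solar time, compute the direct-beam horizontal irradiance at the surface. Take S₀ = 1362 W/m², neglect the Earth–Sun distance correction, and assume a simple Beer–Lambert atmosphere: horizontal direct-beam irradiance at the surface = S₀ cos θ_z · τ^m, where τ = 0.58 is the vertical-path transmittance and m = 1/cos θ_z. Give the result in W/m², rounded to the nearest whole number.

662 W/m²

Hour angle H = 15° × (13.25 − 12) = 18.75°.
cos θ_z = sin φ sin δ + cos φ cos δ cos H = (0.3567)(0.0279) + (0.9342)(0.9996)(0.9469) = 0.8942.
Air mass m = 1/cos θ_z = 1/0.8942 = 1.118; τ^m = 0.58^1.118 = 0.5439.
Surface direct beam = 1362 × 0.8942 × 0.5439 = 662.42 W/m².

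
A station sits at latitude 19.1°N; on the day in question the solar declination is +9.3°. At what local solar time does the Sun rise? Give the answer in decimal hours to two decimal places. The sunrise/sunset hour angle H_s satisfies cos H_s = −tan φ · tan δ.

cos H_s = −tan(19.1°) · tan(9.3°) = -0.0567, so H_s = arccos(-0.0567) = 93.25°.
Sunrise is at 12 − H_s/15 = 12 − 6.217 = 5.783 h local solar time.

5.78 h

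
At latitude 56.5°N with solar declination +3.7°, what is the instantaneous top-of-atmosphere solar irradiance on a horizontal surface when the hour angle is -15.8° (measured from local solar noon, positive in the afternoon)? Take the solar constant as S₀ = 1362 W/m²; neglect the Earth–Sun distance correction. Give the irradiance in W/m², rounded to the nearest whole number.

795 W/m²

cos θ_z = sin(56.5°) sin(3.7°) + cos(56.5°) cos(3.7°) cos(-15.80°) = 0.0538 + 0.5300 = 0.5838.
Top-of-atmosphere irradiance = S₀ cos θ_z = 1362 × 0.5838 = 795.14 W/m².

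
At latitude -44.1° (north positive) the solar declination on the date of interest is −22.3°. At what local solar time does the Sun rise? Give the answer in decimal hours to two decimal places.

4.44 h

cos H_s = −tan(-44.1°) · tan(-22.3°) = -0.3974, so H_s = arccos(-0.3974) = 113.42°.
Sunrise is at 12 − H_s/15 = 12 − 7.561 = 4.439 h local solar time.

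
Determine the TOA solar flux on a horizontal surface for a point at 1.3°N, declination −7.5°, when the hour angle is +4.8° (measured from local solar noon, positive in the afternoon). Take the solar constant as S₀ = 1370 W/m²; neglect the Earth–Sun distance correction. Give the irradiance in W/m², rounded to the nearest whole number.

1349 W/m²

cos θ_z = sin(1.3°) sin(-7.5°) + cos(1.3°) cos(-7.5°) cos(4.80°) = -0.0030 + 0.9877 = 0.9847.
Top-of-atmosphere irradiance = S₀ cos θ_z = 1370 × 0.9847 = 1349.04 W/m².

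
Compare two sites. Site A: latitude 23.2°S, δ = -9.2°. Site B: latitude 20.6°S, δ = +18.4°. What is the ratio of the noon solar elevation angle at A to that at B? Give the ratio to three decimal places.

A: 90° − |-23.2 − (-9.2)| = 76.00°.
B: 90° − |-20.6 − (18.4)| = 51.00°.
Ratio A/B = 76.0000 / 51.0000 = 1.4902.

1.490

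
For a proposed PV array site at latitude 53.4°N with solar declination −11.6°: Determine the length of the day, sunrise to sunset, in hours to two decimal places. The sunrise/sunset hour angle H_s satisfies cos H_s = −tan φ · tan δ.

−tan φ tan δ = −(1.3465)(-0.2053) = 0.2764; H_s = arccos(0.2764) = 73.95°.
Day length = 2 H_s / 15° h⁻¹ = 147.90° / 15 = 9.860 h.

9.86 hours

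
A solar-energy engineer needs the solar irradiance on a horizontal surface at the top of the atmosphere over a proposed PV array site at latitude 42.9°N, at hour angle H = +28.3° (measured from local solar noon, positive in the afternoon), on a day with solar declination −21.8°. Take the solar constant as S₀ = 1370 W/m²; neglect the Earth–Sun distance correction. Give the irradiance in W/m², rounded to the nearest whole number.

474 W/m²

With φ = 42.9°, δ = -21.8°, H = 28.30°: sin φ sin δ = -0.2528, cos φ cos δ cos H = 0.5989, so cos θ_z = 0.3461.
Top-of-atmosphere irradiance = S₀ cos θ_z = 1370 × 0.3461 = 474.16 W/m².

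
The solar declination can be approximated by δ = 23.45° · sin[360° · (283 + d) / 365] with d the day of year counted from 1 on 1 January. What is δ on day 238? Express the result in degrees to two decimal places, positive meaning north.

+10.33°

360 × (283 + 238) / 365 = 513.863°; sin(513.863°) = 0.4405.
δ = 23.45 × 0.4405 = 10.330° ≈ +10.33°.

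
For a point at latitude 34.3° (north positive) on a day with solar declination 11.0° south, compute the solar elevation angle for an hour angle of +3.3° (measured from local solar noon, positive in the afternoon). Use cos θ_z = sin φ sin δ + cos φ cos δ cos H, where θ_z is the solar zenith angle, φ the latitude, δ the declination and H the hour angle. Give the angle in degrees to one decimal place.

With φ = 34.3°, δ = -11.0°, H = 3.30°: sin φ sin δ = -0.1075, cos φ cos δ cos H = 0.8096, so cos θ_z = 0.7021.
θ_z = arccos(0.7021) = 45.40°, so the elevation is 90° − 45.40° = 44.60°.

44.6°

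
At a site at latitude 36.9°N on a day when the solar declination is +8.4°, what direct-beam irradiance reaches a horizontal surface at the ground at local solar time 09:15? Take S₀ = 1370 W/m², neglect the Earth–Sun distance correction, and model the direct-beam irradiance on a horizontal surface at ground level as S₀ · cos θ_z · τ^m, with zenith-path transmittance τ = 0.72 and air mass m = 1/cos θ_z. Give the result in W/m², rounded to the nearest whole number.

578 W/m²

Hour angle H = 15° × (9.25 − 12) = -41.25°.
cos θ_z = sin φ sin δ + cos φ cos δ cos H = (0.6004)(0.1461) + (0.7997)(0.9893)(0.7518) = 0.6825.
Air mass m = 1/cos θ_z = 1/0.6825 = 1.465; τ^m = 0.72^1.465 = 0.6180.
Surface direct beam = 1370 × 0.6825 × 0.6180 = 577.85 W/m².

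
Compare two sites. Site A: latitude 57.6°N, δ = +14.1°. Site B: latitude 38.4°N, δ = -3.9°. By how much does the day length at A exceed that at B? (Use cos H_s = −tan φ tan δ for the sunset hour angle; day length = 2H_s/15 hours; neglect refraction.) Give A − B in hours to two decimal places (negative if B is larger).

A: H_s = arccos(−tan 57.6° · tan 14.1°) = 113.32°, so 2H_s/15 = 15.1093 h.
B: H_s = arccos(−tan 38.4° · tan -3.9°) = 86.90°, so 2H_s/15 = 11.5867 h.
A − B = 15.1093 − 11.5867 = 3.5226 h.

+3.52 h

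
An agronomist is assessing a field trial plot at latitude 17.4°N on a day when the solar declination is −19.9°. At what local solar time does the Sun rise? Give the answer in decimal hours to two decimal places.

6.43 h

The sunset hour angle satisfies cos H_s = −tan φ tan δ = 0.1134, giving H_s = 83.49°.
Sunrise is at 12 − H_s/15 = 12 − 5.566 = 6.434 h local solar time.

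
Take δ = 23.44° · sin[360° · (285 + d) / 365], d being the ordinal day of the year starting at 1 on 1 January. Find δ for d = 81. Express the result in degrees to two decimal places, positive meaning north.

+0.40°

360 × (285 + 81) / 365 = 360.986°; sin(360.986°) = 0.0172.
δ = 23.44 × 0.0172 = 0.403° ≈ +0.40°.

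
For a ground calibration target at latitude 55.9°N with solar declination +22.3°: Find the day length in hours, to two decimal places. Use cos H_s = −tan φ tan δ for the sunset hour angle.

cos H_s = −tan(55.9°) · tan(22.3°) = -0.6058, so H_s = arccos(-0.6058) = 127.29°.
Day length = 2 H_s / 15° h⁻¹ = 254.58° / 15 = 16.972 h.

16.97 hours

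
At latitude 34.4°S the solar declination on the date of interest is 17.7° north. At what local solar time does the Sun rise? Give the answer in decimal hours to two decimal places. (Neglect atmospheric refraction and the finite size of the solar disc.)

The sunset hour angle satisfies cos H_s = −tan φ tan δ = 0.2185, giving H_s = 77.38°.
Sunrise is at 12 − H_s/15 = 12 − 5.159 = 6.841 h local solar time.

6.84 h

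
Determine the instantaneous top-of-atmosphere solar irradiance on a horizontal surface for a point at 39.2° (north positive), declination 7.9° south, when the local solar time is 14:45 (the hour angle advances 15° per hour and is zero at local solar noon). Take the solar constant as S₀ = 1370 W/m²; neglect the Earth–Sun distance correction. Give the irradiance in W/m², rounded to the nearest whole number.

Hour angle H = 15° × (14.75 − 12) = 41.25°.
With φ = 39.2°, δ = -7.9°, H = 41.25°: sin φ sin δ = -0.0869, cos φ cos δ cos H = 0.5771, so cos θ_z = 0.4902.
Top-of-atmosphere irradiance = S₀ cos θ_z = 1370 × 0.4902 = 671.57 W/m².

672 W/m²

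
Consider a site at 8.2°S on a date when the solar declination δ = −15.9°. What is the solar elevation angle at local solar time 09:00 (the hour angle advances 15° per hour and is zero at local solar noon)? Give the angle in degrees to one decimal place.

Hour angle H = 15° × (9 − 12) = -45.00°.
With φ = -8.2°, δ = -15.9°, H = -45.00°: sin φ sin δ = 0.0391, cos φ cos δ cos H = 0.6731, so cos θ_z = 0.7122.
θ_z = arccos(0.7122) = 44.59°, so the elevation is 90° − 44.59° = 45.41°.

45.4°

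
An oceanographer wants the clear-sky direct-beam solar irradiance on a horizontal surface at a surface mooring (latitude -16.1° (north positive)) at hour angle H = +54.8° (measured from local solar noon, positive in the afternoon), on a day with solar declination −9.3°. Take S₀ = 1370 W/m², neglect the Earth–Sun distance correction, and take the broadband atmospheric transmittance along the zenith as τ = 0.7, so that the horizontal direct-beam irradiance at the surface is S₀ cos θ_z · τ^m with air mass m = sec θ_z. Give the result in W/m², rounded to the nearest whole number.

443 W/m²

cos θ_z = sin φ sin δ + cos φ cos δ cos H = (-0.2773)(-0.1616) + (0.9608)(0.9869)(0.5764) = 0.5914.
Air mass m = 1/cos θ_z = 1/0.5914 = 1.691; τ^m = 0.7^1.691 = 0.5471.
Surface direct beam = 1370 × 0.5914 × 0.5471 = 443.27 W/m².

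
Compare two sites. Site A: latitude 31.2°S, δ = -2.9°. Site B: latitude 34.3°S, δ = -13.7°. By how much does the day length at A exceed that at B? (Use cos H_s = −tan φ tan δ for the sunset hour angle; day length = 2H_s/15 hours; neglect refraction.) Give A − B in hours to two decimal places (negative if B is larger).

A: H_s = arccos(−tan -31.2° · tan -2.9°) = 91.76°, so 2H_s/15 = 12.2347 h.
B: H_s = arccos(−tan -34.3° · tan -13.7°) = 99.57°, so 2H_s/15 = 13.2760 h.
A − B = 12.2347 − 13.2760 = -1.0413 h.

-1.04 h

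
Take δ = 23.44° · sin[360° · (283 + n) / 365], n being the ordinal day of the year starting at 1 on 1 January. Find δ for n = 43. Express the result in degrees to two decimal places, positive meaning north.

-14.58°

360 × (283 + 43) / 365 = 321.534°; sin(321.534°) = -0.6221.
δ = 23.44 × -0.6221 = -14.582° ≈ -14.58°.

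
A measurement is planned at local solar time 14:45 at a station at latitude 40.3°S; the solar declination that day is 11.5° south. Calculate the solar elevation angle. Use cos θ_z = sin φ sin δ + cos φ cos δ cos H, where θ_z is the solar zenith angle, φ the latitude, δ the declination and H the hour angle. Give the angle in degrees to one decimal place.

Hour angle H = 15° × (14.75 − 12) = 41.25°.
cos θ_z = sin φ sin δ + cos φ cos δ cos H = (-0.6468)(-0.1994) + (0.7627)(0.9799)(0.7518) = 0.6908.
θ_z = arccos(0.6908) = 46.31°, so the elevation is 90° − 46.31° = 43.69°.

43.7°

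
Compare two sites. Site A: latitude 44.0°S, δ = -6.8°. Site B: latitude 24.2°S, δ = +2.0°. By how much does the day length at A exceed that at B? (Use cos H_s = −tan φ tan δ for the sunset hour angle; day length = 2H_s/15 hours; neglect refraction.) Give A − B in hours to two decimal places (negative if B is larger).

A: H_s = arccos(−tan -44.0° · tan -6.8°) = 96.61°, so 2H_s/15 = 12.8813 h.
B: H_s = arccos(−tan -24.2° · tan 2.0°) = 89.10°, so 2H_s/15 = 11.8800 h.
A − B = 12.8813 − 11.8800 = 1.0013 h.

+1.00 h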